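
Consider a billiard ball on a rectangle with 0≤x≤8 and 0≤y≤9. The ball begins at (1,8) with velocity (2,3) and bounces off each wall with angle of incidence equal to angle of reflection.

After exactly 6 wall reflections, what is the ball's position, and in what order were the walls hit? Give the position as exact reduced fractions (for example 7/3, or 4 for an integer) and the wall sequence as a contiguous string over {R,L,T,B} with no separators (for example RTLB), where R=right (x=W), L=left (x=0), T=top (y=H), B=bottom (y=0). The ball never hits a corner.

1. t=1/3 → T at (5/3,9); v=(2,-3)
2. t=3 → B at (23/3,0); v=(2,3)
3. t=1/6 → R at (8,1/2); v=(-2,3)
4. t=17/6 → T at (7/3,9); v=(-2,-3)
5. t=7/6 → L at (0,11/2); v=(2,-3)
6. t=11/6 → B at (11/3,0); v=(2,3)

Final position: (11/3,0)
Wall sequence: TBRTLB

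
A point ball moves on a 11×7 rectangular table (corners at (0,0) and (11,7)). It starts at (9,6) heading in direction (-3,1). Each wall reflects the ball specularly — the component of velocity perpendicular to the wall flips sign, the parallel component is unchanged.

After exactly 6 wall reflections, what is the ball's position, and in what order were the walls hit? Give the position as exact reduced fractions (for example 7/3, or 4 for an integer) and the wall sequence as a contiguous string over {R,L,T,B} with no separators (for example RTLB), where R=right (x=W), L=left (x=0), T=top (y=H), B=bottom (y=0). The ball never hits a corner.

Final position: (11,6)
Wall sequence: TLRBLR

1. t=1 → T at (6,7); v=(-3,-1)
2. t=2 → L at (0,5); v=(3,-1)
3. t=11/3 → R at (11,4/3); v=(-3,-1)
4. t=4/3 → B at (7,0); v=(-3,1)
5. t=7/3 → L at (0,7/3); v=(3,1)
6. t=11/3 → R at (11,6); v=(-3,1)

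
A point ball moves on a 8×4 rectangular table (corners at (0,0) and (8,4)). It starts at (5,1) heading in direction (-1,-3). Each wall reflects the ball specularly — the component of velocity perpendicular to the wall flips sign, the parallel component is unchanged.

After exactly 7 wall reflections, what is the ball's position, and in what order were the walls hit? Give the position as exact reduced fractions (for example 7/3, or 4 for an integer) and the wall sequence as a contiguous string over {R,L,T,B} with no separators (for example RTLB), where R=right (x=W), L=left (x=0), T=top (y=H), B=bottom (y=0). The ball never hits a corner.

1. t=1/3 → B at (14/3,0); v=(-1,3)
2. t=4/3 → T at (10/3,4); v=(-1,-3)
3. t=4/3 → B at (2,0); v=(-1,3)
4. t=4/3 → T at (2/3,4); v=(-1,-3)
5. t=2/3 → L at (0,2); v=(1,-3)
6. t=2/3 → B at (2/3,0); v=(1,3)
7. t=4/3 → T at (2,4); v=(1,-3)

Final position: (2,4)
Wall sequence: BTBTLBT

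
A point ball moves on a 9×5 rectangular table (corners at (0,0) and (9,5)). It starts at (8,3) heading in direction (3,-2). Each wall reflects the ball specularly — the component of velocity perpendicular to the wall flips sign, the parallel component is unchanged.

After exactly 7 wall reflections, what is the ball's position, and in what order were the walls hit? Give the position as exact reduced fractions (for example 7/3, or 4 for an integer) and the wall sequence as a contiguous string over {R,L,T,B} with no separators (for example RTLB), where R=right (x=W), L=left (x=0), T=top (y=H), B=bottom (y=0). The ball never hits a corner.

1. t=1/3 → R at (9,7/3); v=(-3,-2)
2. t=7/6 → B at (11/2,0); v=(-3,2)
3. t=11/6 → L at (0,11/3); v=(3,2)
4. t=2/3 → T at (2,5); v=(3,-2)
5. t=7/3 → R at (9,1/3); v=(-3,-2)
6. t=1/6 → B at (17/2,0); v=(-3,2)
7. t=5/2 → T at (1,5); v=(-3,-2)

Final position: (1,5)
Wall sequence: RBLTRBT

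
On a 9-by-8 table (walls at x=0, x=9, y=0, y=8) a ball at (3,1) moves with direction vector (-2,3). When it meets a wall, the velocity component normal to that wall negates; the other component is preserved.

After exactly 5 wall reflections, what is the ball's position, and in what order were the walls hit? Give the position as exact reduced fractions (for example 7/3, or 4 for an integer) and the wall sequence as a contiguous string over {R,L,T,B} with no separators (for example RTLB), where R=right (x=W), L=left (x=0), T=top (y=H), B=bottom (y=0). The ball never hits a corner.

Final position: (17/3,8)
Wall sequence: LTBRT

1. t=3/2 → L at (0,11/2); v=(2,3)
2. t=5/6 → T at (5/3,8); v=(2,-3)
3. t=8/3 → B at (7,0); v=(2,3)
4. t=1 → R at (9,3); v=(-2,3)
5. t=5/3 → T at (17/3,8); v=(-2,-3)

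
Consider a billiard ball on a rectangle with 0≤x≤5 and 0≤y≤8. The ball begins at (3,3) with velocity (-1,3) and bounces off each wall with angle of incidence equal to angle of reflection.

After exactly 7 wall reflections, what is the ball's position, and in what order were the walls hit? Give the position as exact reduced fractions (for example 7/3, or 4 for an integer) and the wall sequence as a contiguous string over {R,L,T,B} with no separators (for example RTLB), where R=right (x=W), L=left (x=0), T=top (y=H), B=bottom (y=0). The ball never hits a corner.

1. t=5/3 → T at (4/3,8); v=(-1,-3)
2. t=4/3 → L at (0,4); v=(1,-3)
3. t=4/3 → B at (4/3,0); v=(1,3)
4. t=8/3 → T at (4,8); v=(1,-3)
5. t=1 → R at (5,5); v=(-1,-3)
6. t=5/3 → B at (10/3,0); v=(-1,3)
7. t=8/3 → T at (2/3,8); v=(-1,-3)

Final position: (2/3,8)
Wall sequence: TLBTRBT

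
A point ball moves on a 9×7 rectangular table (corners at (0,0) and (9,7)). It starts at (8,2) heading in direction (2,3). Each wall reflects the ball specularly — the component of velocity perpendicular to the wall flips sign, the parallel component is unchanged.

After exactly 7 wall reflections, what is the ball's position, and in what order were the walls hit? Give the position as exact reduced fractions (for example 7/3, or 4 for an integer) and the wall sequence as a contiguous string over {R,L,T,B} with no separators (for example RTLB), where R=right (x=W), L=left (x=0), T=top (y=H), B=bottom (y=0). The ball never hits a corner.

1. t=1/2 → R at (9,7/2); v=(-2,3)
2. t=7/6 → T at (20/3,7); v=(-2,-3)
3. t=7/3 → B at (2,0); v=(-2,3)
4. t=1 → L at (0,3); v=(2,3)
5. t=4/3 → T at (8/3,7); v=(2,-3)
6. t=7/3 → B at (22/3,0); v=(2,3)
7. t=5/6 → R at (9,5/2); v=(-2,3)

Final position: (9,5/2)
Wall sequence: RTBLTBR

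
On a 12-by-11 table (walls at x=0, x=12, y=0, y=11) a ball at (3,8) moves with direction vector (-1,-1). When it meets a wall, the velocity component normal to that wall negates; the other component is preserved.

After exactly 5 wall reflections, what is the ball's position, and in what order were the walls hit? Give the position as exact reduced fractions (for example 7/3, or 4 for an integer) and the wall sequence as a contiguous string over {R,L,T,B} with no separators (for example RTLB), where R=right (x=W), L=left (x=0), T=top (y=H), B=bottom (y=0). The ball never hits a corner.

Final position: (0,3)
Wall sequence: LBRTL

1. t=3 → L at (0,5); v=(1,-1)
2. t=5 → B at (5,0); v=(1,1)
3. t=7 → R at (12,7); v=(-1,1)
4. t=4 → T at (8,11); v=(-1,-1)
5. t=8 → L at (0,3); v=(1,-1)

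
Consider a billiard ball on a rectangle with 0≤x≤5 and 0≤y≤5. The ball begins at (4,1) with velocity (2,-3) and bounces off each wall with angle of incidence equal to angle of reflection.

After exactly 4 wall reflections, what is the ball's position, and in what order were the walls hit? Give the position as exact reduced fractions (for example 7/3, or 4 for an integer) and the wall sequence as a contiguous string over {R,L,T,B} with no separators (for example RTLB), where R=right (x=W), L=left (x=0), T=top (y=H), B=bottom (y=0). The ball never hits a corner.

Final position: (0,2)
Wall sequence: BRTL

1. t=1/3 → B at (14/3,0); v=(2,3)
2. t=1/6 → R at (5,1/2); v=(-2,3)
3. t=3/2 → T at (2,5); v=(-2,-3)
4. t=1 → L at (0,2); v=(2,-3)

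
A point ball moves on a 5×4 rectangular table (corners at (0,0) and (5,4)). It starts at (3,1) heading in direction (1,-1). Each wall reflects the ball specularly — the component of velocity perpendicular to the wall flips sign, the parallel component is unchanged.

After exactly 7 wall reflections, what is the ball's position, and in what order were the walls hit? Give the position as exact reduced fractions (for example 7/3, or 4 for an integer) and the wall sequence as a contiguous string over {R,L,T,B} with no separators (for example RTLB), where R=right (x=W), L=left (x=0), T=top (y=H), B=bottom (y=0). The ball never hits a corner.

1. t=1 → B at (4,0); v=(1,1)
2. t=1 → R at (5,1); v=(-1,1)
3. t=3 → T at (2,4); v=(-1,-1)
4. t=2 → L at (0,2); v=(1,-1)
5. t=2 → B at (2,0); v=(1,1)
6. t=3 → R at (5,3); v=(-1,1)
7. t=1 → T at (4,4); v=(-1,-1)

Final position: (4,4)
Wall sequence: BRTLBRT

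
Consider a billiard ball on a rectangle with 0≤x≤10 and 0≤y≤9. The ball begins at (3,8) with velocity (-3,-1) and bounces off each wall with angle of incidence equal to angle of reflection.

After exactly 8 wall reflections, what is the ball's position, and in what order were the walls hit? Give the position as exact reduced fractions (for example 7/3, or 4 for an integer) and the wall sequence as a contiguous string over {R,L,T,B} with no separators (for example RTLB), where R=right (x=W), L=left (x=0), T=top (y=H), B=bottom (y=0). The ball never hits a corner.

Final position: (10,25/3)
Wall sequence: LRLBRLTR

1. t=1 → L at (0,7); v=(3,-1)
2. t=10/3 → R at (10,11/3); v=(-3,-1)
3. t=10/3 → L at (0,1/3); v=(3,-1)
4. t=1/3 → B at (1,0); v=(3,1)
5. t=3 → R at (10,3); v=(-3,1)
6. t=10/3 → L at (0,19/3); v=(3,1)
7. t=8/3 → T at (8,9); v=(3,-1)
8. t=2/3 → R at (10,25/3); v=(-3,-1)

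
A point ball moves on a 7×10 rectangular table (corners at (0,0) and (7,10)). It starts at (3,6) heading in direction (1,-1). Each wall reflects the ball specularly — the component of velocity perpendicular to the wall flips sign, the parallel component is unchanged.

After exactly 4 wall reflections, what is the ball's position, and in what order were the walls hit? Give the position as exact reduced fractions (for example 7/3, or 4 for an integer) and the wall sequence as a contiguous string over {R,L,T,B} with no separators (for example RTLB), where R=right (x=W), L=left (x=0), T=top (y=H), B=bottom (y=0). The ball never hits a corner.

Final position: (5,10)
Wall sequence: RBLT

1. t=4 → R at (7,2); v=(-1,-1)
2. t=2 → B at (5,0); v=(-1,1)
3. t=5 → L at (0,5); v=(1,1)
4. t=5 → T at (5,10); v=(1,-1)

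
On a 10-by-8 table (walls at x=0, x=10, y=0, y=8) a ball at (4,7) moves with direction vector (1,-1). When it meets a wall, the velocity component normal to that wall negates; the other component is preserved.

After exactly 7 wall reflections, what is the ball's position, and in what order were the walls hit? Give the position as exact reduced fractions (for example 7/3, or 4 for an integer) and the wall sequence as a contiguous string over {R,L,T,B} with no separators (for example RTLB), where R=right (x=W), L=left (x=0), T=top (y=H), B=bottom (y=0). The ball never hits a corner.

Final position: (5,8)
Wall sequence: RBTLBRT

1. t=6 → R at (10,1); v=(-1,-1)
2. t=1 → B at (9,0); v=(-1,1)
3. t=8 → T at (1,8); v=(-1,-1)
4. t=1 → L at (0,7); v=(1,-1)
5. t=7 → B at (7,0); v=(1,1)
6. t=3 → R at (10,3); v=(-1,1)
7. t=5 → T at (5,8); v=(-1,-1)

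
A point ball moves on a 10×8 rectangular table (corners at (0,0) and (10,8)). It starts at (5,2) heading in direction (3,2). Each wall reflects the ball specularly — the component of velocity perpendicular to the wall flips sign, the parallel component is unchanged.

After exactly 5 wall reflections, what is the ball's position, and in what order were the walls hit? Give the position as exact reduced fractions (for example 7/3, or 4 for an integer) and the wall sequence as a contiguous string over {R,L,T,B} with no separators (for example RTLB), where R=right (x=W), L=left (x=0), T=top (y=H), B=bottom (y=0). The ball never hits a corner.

Final position: (10,8/3)
Wall sequence: RTLBR

1. t=5/3 → R at (10,16/3); v=(-3,2)
2. t=4/3 → T at (6,8); v=(-3,-2)
3. t=2 → L at (0,4); v=(3,-2)
4. t=2 → B at (6,0); v=(3,2)
5. t=4/3 → R at (10,8/3); v=(-3,2)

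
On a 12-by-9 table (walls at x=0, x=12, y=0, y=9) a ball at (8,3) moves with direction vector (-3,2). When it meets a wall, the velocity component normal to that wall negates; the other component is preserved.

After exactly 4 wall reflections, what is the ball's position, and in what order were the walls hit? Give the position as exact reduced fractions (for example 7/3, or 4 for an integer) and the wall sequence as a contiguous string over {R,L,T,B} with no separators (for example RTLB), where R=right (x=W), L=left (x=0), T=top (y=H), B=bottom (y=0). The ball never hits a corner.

1. t=8/3 → L at (0,25/3); v=(3,2)
2. t=1/3 → T at (1,9); v=(3,-2)
3. t=11/3 → R at (12,5/3); v=(-3,-2)
4. t=5/6 → B at (19/2,0); v=(-3,2)

Final position: (19/2,0)
Wall sequence: LTRB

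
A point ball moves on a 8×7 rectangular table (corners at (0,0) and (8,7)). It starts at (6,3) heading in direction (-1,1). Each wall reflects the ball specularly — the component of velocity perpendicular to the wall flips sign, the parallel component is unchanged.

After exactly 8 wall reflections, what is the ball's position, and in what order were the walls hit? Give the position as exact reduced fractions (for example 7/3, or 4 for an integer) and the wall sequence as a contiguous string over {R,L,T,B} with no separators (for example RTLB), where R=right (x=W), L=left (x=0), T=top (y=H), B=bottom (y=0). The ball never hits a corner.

Final position: (8,5)
Wall sequence: TLBRTLBR

1. t=4 → T at (2,7); v=(-1,-1)
2. t=2 → L at (0,5); v=(1,-1)
3. t=5 → B at (5,0); v=(1,1)
4. t=3 → R at (8,3); v=(-1,1)
5. t=4 → T at (4,7); v=(-1,-1)
6. t=4 → L at (0,3); v=(1,-1)
7. t=3 → B at (3,0); v=(1,1)
8. t=5 → R at (8,5); v=(-1,1)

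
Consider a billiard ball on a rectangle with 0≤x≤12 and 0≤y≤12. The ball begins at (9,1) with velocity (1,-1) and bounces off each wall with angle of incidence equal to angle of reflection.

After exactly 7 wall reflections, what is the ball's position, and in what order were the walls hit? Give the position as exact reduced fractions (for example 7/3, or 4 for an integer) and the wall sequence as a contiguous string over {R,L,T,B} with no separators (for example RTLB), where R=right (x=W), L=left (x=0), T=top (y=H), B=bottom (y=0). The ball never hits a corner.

1. t=1 → B at (10,0); v=(1,1)
2. t=2 → R at (12,2); v=(-1,1)
3. t=10 → T at (2,12); v=(-1,-1)
4. t=2 → L at (0,10); v=(1,-1)
5. t=10 → B at (10,0); v=(1,1)
6. t=2 → R at (12,2); v=(-1,1)
7. t=10 → T at (2,12); v=(-1,-1)

Final position: (2,12)
Wall sequence: BRTLBRT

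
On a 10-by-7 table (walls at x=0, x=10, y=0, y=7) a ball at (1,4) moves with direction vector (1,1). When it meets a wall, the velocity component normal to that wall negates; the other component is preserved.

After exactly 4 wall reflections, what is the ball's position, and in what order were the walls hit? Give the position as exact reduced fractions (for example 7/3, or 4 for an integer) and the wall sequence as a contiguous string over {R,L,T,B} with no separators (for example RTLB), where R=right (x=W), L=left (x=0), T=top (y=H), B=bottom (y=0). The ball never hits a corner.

Final position: (2,7)
Wall sequence: TRBT

1. t=3 → T at (4,7); v=(1,-1)
2. t=6 → R at (10,1); v=(-1,-1)
3. t=1 → B at (9,0); v=(-1,1)
4. t=7 → T at (2,7); v=(-1,-1)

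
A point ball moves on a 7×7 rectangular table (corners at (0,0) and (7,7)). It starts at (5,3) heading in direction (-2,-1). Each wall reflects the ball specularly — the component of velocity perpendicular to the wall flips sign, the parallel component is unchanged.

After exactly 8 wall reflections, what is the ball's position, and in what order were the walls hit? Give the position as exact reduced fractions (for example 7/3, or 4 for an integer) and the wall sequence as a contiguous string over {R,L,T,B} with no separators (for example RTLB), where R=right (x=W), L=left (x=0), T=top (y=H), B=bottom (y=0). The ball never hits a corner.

1. t=5/2 → L at (0,1/2); v=(2,-1)
2. t=1/2 → B at (1,0); v=(2,1)
3. t=3 → R at (7,3); v=(-2,1)
4. t=7/2 → L at (0,13/2); v=(2,1)
5. t=1/2 → T at (1,7); v=(2,-1)
6. t=3 → R at (7,4); v=(-2,-1)
7. t=7/2 → L at (0,1/2); v=(2,-1)
8. t=1/2 → B at (1,0); v=(2,1)

Final position: (1,0)
Wall sequence: LBRLTRLB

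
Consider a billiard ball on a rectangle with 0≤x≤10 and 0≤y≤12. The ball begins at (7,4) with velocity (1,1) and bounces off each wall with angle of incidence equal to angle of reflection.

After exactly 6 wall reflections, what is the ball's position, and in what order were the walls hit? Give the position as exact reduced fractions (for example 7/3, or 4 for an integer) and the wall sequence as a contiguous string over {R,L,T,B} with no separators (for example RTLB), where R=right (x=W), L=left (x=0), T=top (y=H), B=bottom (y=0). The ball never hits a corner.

1. t=3 → R at (10,7); v=(-1,1)
2. t=5 → T at (5,12); v=(-1,-1)
3. t=5 → L at (0,7); v=(1,-1)
4. t=7 → B at (7,0); v=(1,1)
5. t=3 → R at (10,3); v=(-1,1)
6. t=9 → T at (1,12); v=(-1,-1)

Final position: (1,12)
Wall sequence: RTLBRT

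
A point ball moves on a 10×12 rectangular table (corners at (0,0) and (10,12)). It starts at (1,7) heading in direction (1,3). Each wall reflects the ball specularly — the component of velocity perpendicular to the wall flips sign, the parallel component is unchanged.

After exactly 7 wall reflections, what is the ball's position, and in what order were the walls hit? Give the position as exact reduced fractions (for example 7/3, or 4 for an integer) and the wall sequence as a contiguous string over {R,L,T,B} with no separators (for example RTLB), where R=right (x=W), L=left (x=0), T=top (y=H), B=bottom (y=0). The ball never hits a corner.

Final position: (0,8)
Wall sequence: TBRTBTL

1. t=5/3 → T at (8/3,12); v=(1,-3)
2. t=4 → B at (20/3,0); v=(1,3)
3. t=10/3 → R at (10,10); v=(-1,3)
4. t=2/3 → T at (28/3,12); v=(-1,-3)
5. t=4 → B at (16/3,0); v=(-1,3)
6. t=4 → T at (4/3,12); v=(-1,-3)
7. t=4/3 → L at (0,8); v=(1,-3)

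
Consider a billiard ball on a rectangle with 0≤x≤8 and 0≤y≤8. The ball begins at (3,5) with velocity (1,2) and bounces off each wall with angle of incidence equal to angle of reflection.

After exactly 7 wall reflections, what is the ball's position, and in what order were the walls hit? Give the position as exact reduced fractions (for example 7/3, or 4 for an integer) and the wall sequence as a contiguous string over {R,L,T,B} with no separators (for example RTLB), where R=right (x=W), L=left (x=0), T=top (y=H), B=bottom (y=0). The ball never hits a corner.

Final position: (9/2,8)
Wall sequence: TRBTLBT

1. t=3/2 → T at (9/2,8); v=(1,-2)
2. t=7/2 → R at (8,1); v=(-1,-2)
3. t=1/2 → B at (15/2,0); v=(-1,2)
4. t=4 → T at (7/2,8); v=(-1,-2)
5. t=7/2 → L at (0,1); v=(1,-2)
6. t=1/2 → B at (1/2,0); v=(1,2)
7. t=4 → T at (9/2,8); v=(1,-2)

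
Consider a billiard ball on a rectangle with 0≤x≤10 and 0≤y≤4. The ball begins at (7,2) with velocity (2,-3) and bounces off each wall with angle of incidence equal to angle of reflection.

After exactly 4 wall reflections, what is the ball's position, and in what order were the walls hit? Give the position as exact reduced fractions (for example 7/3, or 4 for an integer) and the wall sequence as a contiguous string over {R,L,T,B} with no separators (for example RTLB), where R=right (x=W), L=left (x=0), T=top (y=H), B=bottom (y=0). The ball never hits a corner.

1. t=2/3 → B at (25/3,0); v=(2,3)
2. t=5/6 → R at (10,5/2); v=(-2,3)
3. t=1/2 → T at (9,4); v=(-2,-3)
4. t=4/3 → B at (19/3,0); v=(-2,3)

Final position: (19/3,0)
Wall sequence: BRTB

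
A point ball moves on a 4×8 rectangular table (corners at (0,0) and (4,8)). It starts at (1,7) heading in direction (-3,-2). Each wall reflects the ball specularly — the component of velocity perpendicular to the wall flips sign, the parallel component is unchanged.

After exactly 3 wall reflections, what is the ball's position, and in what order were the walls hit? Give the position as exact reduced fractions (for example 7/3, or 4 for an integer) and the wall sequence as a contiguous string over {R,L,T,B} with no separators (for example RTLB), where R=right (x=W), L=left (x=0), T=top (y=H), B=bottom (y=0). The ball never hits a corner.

Final position: (0,1)
Wall sequence: LRL

1. t=1/3 → L at (0,19/3); v=(3,-2)
2. t=4/3 → R at (4,11/3); v=(-3,-2)
3. t=4/3 → L at (0,1); v=(3,-2)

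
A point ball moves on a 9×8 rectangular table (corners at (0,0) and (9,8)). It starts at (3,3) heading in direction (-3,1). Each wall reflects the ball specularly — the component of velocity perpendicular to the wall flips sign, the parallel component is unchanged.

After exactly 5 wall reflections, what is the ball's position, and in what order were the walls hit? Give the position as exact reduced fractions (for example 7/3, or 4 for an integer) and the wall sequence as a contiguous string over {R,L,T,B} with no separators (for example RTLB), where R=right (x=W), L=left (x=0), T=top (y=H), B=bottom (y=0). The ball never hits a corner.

Final position: (9,3)
Wall sequence: LRTLR

1. t=1 → L at (0,4); v=(3,1)
2. t=3 → R at (9,7); v=(-3,1)
3. t=1 → T at (6,8); v=(-3,-1)
4. t=2 → L at (0,6); v=(3,-1)
5. t=3 → R at (9,3); v=(-3,-1)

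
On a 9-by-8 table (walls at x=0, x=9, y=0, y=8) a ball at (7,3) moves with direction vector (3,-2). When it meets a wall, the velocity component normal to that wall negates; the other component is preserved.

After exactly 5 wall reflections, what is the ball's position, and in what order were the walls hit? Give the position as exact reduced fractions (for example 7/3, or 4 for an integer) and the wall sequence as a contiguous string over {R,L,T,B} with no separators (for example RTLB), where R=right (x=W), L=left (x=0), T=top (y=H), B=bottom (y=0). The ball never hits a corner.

Final position: (9,17/3)
Wall sequence: RBLTR

1. t=2/3 → R at (9,5/3); v=(-3,-2)
2. t=5/6 → B at (13/2,0); v=(-3,2)
3. t=13/6 → L at (0,13/3); v=(3,2)
4. t=11/6 → T at (11/2,8); v=(3,-2)
5. t=7/6 → R at (9,17/3); v=(-3,-2)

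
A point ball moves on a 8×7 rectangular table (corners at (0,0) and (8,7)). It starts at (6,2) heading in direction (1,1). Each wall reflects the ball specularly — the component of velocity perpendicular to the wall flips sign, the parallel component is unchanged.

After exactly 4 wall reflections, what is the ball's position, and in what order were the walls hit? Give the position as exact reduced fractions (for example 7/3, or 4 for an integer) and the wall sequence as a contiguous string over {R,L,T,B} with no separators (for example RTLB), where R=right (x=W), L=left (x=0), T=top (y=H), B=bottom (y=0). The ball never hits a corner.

1. t=2 → R at (8,4); v=(-1,1)
2. t=3 → T at (5,7); v=(-1,-1)
3. t=5 → L at (0,2); v=(1,-1)
4. t=2 → B at (2,0); v=(1,1)

Final position: (2,0)
Wall sequence: RTLB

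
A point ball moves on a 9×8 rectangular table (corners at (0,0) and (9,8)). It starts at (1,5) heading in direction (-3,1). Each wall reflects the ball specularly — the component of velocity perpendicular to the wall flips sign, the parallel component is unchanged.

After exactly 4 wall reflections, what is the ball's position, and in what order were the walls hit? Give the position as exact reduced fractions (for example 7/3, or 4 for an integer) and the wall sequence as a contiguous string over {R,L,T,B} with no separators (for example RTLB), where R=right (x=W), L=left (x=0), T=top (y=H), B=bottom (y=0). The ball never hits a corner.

Final position: (0,14/3)
Wall sequence: LTRL

1. t=1/3 → L at (0,16/3); v=(3,1)
2. t=8/3 → T at (8,8); v=(3,-1)
3. t=1/3 → R at (9,23/3); v=(-3,-1)
4. t=3 → L at (0,14/3); v=(3,-1)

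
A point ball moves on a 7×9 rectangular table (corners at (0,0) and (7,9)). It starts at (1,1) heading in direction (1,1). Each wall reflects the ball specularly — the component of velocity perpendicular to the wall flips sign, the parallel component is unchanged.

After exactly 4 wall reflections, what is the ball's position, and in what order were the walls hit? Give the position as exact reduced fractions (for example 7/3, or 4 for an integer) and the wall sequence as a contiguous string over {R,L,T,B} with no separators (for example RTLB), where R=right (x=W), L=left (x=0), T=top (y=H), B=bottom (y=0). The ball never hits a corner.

Final position: (4,0)
Wall sequence: RTLB

1. t=6 → R at (7,7); v=(-1,1)
2. t=2 → T at (5,9); v=(-1,-1)
3. t=5 → L at (0,4); v=(1,-1)
4. t=4 → B at (4,0); v=(1,1)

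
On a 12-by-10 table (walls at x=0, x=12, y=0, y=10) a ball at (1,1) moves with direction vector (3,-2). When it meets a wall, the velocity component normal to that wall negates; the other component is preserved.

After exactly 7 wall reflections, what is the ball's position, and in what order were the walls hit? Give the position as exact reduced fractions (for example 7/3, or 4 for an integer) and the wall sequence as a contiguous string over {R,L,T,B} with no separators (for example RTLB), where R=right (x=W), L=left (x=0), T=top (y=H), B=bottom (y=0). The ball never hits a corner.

Final position: (1/2,10)
Wall sequence: BRTLBRT

1. t=1/2 → B at (5/2,0); v=(3,2)
2. t=19/6 → R at (12,19/3); v=(-3,2)
3. t=11/6 → T at (13/2,10); v=(-3,-2)
4. t=13/6 → L at (0,17/3); v=(3,-2)
5. t=17/6 → B at (17/2,0); v=(3,2)
6. t=7/6 → R at (12,7/3); v=(-3,2)
7. t=23/6 → T at (1/2,10); v=(-3,-2)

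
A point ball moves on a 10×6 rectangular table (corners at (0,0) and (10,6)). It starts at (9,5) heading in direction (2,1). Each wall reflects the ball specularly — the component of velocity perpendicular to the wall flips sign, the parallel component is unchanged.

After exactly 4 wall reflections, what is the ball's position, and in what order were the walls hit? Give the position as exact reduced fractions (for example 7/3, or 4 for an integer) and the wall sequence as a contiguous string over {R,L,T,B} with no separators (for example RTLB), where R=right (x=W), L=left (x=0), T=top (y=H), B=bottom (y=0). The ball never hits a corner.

1. t=1/2 → R at (10,11/2); v=(-2,1)
2. t=1/2 → T at (9,6); v=(-2,-1)
3. t=9/2 → L at (0,3/2); v=(2,-1)
4. t=3/2 → B at (3,0); v=(2,1)

Final position: (3,0)
Wall sequence: RTLB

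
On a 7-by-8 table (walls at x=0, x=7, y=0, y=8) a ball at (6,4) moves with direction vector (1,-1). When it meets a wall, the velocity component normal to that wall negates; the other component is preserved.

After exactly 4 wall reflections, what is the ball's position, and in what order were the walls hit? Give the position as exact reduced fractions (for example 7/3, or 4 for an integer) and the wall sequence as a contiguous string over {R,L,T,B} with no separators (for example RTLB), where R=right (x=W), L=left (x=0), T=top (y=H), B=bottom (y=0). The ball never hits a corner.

1. t=1 → R at (7,3); v=(-1,-1)
2. t=3 → B at (4,0); v=(-1,1)
3. t=4 → L at (0,4); v=(1,1)
4. t=4 → T at (4,8); v=(1,-1)

Final position: (4,8)
Wall sequence: RBLT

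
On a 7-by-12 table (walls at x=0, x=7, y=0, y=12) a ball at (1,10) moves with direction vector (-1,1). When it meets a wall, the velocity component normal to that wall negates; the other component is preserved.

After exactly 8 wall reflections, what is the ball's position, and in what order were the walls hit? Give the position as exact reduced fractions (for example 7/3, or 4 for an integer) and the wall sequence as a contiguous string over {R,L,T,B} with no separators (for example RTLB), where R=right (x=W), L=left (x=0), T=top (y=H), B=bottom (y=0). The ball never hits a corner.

1. t=1 → L at (0,11); v=(1,1)
2. t=1 → T at (1,12); v=(1,-1)
3. t=6 → R at (7,6); v=(-1,-1)
4. t=6 → B at (1,0); v=(-1,1)
5. t=1 → L at (0,1); v=(1,1)
6. t=7 → R at (7,8); v=(-1,1)
7. t=4 → T at (3,12); v=(-1,-1)
8. t=3 → L at (0,9); v=(1,-1)

Final position: (0,9)
Wall sequence: LTRBLRTL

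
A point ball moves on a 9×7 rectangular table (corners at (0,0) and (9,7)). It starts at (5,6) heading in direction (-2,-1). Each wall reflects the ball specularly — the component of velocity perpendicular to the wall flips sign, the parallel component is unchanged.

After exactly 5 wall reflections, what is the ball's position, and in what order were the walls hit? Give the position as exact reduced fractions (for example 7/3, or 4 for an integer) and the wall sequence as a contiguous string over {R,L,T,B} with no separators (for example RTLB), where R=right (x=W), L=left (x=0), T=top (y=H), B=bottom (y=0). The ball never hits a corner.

Final position: (3,7)
Wall sequence: LBRLT

1. t=5/2 → L at (0,7/2); v=(2,-1)
2. t=7/2 → B at (7,0); v=(2,1)
3. t=1 → R at (9,1); v=(-2,1)
4. t=9/2 → L at (0,11/2); v=(2,1)
5. t=3/2 → T at (3,7); v=(2,-1)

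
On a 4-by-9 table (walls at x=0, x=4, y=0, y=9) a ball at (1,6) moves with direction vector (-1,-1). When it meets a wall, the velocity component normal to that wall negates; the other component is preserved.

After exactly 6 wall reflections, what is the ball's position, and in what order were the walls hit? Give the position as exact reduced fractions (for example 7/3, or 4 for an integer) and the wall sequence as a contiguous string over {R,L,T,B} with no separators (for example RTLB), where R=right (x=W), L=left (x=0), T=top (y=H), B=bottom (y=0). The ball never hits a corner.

Final position: (2,9)
Wall sequence: LRBLRT

1. t=1 → L at (0,5); v=(1,-1)
2. t=4 → R at (4,1); v=(-1,-1)
3. t=1 → B at (3,0); v=(-1,1)
4. t=3 → L at (0,3); v=(1,1)
5. t=4 → R at (4,7); v=(-1,1)
6. t=2 → T at (2,9); v=(-1,-1)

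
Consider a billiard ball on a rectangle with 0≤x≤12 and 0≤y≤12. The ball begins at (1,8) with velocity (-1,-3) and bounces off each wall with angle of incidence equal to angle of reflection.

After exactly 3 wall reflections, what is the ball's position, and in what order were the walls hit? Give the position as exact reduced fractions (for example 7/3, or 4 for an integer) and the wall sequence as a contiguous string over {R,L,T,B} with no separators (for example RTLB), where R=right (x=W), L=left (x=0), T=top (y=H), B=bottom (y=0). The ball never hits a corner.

1. t=1 → L at (0,5); v=(1,-3)
2. t=5/3 → B at (5/3,0); v=(1,3)
3. t=4 → T at (17/3,12); v=(1,-3)

Final position: (17/3,12)
Wall sequence: LBT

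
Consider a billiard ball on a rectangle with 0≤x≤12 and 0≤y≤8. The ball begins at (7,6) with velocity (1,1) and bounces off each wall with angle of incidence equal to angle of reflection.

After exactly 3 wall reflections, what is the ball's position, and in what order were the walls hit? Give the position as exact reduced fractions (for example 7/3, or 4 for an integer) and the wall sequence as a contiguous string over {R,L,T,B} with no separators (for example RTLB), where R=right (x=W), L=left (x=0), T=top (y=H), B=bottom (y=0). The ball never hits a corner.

1. t=2 → T at (9,8); v=(1,-1)
2. t=3 → R at (12,5); v=(-1,-1)
3. t=5 → B at (7,0); v=(-1,1)

Final position: (7,0)
Wall sequence: TRB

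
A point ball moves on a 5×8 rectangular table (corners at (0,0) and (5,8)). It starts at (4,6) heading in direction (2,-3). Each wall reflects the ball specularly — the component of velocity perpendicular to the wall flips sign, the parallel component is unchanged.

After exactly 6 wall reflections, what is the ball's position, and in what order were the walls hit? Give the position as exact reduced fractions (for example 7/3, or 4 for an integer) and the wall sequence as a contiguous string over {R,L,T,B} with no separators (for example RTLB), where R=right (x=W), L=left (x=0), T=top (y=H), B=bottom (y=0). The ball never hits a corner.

1. t=1/2 → R at (5,9/2); v=(-2,-3)
2. t=3/2 → B at (2,0); v=(-2,3)
3. t=1 → L at (0,3); v=(2,3)
4. t=5/3 → T at (10/3,8); v=(2,-3)
5. t=5/6 → R at (5,11/2); v=(-2,-3)
6. t=11/6 → B at (4/3,0); v=(-2,3)

Final position: (4/3,0)
Wall sequence: RBLTRB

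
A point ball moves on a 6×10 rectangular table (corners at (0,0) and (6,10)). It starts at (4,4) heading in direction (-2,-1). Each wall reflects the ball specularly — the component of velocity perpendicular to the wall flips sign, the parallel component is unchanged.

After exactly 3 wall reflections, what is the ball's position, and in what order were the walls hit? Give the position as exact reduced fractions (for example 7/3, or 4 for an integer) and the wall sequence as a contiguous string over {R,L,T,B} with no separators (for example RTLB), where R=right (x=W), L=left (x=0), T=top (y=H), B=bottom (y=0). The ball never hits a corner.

1. t=2 → L at (0,2); v=(2,-1)
2. t=2 → B at (4,0); v=(2,1)
3. t=1 → R at (6,1); v=(-2,1)

Final position: (6,1)
Wall sequence: LBR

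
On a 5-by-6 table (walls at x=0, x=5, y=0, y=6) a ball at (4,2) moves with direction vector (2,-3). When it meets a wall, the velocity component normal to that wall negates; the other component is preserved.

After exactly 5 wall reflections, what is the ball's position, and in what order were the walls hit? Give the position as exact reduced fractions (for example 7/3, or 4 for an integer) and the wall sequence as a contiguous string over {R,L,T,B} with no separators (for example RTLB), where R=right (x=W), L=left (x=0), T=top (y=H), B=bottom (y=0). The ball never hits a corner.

Final position: (10/3,0)
Wall sequence: RBTLB

1. t=1/2 → R at (5,1/2); v=(-2,-3)
2. t=1/6 → B at (14/3,0); v=(-2,3)
3. t=2 → T at (2/3,6); v=(-2,-3)
4. t=1/3 → L at (0,5); v=(2,-3)
5. t=5/3 → B at (10/3,0); v=(2,3)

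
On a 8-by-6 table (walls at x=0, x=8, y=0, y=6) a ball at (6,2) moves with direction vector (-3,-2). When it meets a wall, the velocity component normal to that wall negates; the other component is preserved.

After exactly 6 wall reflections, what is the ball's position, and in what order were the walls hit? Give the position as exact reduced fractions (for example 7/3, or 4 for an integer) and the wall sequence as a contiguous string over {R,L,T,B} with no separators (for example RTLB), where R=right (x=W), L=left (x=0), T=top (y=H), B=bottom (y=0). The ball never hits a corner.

Final position: (0,2/3)
Wall sequence: BLTRBL

1. t=1 → B at (3,0); v=(-3,2)
2. t=1 → L at (0,2); v=(3,2)
3. t=2 → T at (6,6); v=(3,-2)
4. t=2/3 → R at (8,14/3); v=(-3,-2)
5. t=7/3 → B at (1,0); v=(-3,2)
6. t=1/3 → L at (0,2/3); v=(3,2)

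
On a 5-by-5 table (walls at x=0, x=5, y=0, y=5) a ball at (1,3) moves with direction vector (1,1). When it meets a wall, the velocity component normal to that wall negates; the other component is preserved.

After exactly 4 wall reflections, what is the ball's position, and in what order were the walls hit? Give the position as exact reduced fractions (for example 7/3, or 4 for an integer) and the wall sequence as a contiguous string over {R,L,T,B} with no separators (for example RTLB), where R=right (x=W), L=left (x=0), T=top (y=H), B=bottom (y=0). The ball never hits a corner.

1. t=2 → T at (3,5); v=(1,-1)
2. t=2 → R at (5,3); v=(-1,-1)
3. t=3 → B at (2,0); v=(-1,1)
4. t=2 → L at (0,2); v=(1,1)

Final position: (0,2)
Wall sequence: TRBL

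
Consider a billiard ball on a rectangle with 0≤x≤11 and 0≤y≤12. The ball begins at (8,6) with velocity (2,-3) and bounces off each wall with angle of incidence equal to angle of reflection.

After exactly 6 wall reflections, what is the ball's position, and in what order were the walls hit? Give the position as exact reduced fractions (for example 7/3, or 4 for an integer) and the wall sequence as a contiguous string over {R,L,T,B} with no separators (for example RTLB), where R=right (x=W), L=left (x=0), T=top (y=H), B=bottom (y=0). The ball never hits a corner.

1. t=3/2 → R at (11,3/2); v=(-2,-3)
2. t=1/2 → B at (10,0); v=(-2,3)
3. t=4 → T at (2,12); v=(-2,-3)
4. t=1 → L at (0,9); v=(2,-3)
5. t=3 → B at (6,0); v=(2,3)
6. t=5/2 → R at (11,15/2); v=(-2,3)

Final position: (11,15/2)
Wall sequence: RBTLBR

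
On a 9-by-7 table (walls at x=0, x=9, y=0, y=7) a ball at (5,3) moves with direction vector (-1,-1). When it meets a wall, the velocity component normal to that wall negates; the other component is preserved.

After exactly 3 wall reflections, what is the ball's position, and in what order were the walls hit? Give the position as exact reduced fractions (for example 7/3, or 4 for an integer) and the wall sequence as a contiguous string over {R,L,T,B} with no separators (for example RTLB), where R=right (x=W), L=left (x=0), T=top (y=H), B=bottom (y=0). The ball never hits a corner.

Final position: (5,7)
Wall sequence: BLT

1. t=3 → B at (2,0); v=(-1,1)
2. t=2 → L at (0,2); v=(1,1)
3. t=5 → T at (5,7); v=(1,-1)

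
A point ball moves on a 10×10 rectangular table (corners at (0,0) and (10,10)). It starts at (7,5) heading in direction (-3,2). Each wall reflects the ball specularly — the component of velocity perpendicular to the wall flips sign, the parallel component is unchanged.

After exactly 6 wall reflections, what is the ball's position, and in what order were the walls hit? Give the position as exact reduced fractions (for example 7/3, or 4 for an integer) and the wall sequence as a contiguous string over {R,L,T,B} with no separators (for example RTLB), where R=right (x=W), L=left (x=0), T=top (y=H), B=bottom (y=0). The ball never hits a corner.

1. t=7/3 → L at (0,29/3); v=(3,2)
2. t=1/6 → T at (1/2,10); v=(3,-2)
3. t=19/6 → R at (10,11/3); v=(-3,-2)
4. t=11/6 → B at (9/2,0); v=(-3,2)
5. t=3/2 → L at (0,3); v=(3,2)
6. t=10/3 → R at (10,29/3); v=(-3,2)

Final position: (10,29/3)
Wall sequence: LTRBLR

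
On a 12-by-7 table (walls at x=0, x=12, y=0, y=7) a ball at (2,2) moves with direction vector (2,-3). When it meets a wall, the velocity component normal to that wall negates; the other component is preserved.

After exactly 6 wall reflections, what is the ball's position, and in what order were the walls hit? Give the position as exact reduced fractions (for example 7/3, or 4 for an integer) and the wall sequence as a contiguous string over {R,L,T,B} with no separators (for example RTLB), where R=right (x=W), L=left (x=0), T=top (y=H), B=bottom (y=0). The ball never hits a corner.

Final position: (2,0)
Wall sequence: BTRBTB

1. t=2/3 → B at (10/3,0); v=(2,3)
2. t=7/3 → T at (8,7); v=(2,-3)
3. t=2 → R at (12,1); v=(-2,-3)
4. t=1/3 → B at (34/3,0); v=(-2,3)
5. t=7/3 → T at (20/3,7); v=(-2,-3)
6. t=7/3 → B at (2,0); v=(-2,3)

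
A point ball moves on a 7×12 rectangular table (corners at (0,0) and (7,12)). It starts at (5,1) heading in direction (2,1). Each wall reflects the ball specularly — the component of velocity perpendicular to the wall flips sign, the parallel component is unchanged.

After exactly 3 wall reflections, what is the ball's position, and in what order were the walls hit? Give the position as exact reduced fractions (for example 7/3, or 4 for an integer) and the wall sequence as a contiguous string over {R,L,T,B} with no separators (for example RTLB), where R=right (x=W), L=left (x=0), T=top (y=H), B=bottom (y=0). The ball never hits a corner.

1. t=1 → R at (7,2); v=(-2,1)
2. t=7/2 → L at (0,11/2); v=(2,1)
3. t=7/2 → R at (7,9); v=(-2,1)

Final position: (7,9)
Wall sequence: RLR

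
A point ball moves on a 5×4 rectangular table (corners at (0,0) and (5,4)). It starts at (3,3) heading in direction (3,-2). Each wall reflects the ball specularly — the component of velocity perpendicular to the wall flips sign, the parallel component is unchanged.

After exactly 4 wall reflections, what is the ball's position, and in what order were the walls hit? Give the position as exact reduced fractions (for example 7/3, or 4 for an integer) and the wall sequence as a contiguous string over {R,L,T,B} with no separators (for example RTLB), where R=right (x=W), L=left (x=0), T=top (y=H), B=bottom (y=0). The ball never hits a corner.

Final position: (7/2,4)
Wall sequence: RBLT

1. t=2/3 → R at (5,5/3); v=(-3,-2)
2. t=5/6 → B at (5/2,0); v=(-3,2)
3. t=5/6 → L at (0,5/3); v=(3,2)
4. t=7/6 → T at (7/2,4); v=(3,-2)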